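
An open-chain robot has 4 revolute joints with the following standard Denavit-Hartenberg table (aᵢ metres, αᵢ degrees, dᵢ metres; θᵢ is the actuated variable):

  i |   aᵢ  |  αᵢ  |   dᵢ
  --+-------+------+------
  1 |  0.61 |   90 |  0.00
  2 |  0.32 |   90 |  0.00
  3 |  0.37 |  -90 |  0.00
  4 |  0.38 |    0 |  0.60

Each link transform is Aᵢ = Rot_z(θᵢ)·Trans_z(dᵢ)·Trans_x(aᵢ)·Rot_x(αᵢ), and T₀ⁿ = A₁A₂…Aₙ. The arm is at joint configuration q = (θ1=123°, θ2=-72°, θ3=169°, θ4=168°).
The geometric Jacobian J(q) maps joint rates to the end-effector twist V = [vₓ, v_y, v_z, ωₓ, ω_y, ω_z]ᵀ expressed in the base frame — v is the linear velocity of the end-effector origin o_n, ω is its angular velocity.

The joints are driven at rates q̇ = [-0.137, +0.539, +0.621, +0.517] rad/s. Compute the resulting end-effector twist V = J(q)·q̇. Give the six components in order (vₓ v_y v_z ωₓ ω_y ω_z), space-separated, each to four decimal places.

-0.0427 0.1112 -0.3706 0.3647 -0.5037 -0.2351

o_n = [-0.9023, 0.3073, -0.1726]
J₁: ẑ×o_n = [-0.3073, -0.9023, 0.0000], ω = ẑ
J2: z=[0.8387, 0.5446, 0.0000] o=[-0.3322, 0.5116, 0.0000] → [-0.0940, 0.1448, 0.1392, 0.8387, 0.5446, 0.0000]
J3: z=[0.5180, -0.7976, -0.3090] o=[-0.3861, 0.5945, -0.3043] → [-0.1938, 0.0913, -0.5605, 0.5180, -0.7976, -0.3090]
J4: z=[-0.7911, -0.5841, 0.1815] o=[-0.2657, 0.5388, 0.0411] → [0.1668, -0.2846, -0.1886, -0.7911, -0.5841, 0.1815]
V = J·q̇ = [-0.0427, 0.1112, -0.3706, 0.3647, -0.5037, -0.2351]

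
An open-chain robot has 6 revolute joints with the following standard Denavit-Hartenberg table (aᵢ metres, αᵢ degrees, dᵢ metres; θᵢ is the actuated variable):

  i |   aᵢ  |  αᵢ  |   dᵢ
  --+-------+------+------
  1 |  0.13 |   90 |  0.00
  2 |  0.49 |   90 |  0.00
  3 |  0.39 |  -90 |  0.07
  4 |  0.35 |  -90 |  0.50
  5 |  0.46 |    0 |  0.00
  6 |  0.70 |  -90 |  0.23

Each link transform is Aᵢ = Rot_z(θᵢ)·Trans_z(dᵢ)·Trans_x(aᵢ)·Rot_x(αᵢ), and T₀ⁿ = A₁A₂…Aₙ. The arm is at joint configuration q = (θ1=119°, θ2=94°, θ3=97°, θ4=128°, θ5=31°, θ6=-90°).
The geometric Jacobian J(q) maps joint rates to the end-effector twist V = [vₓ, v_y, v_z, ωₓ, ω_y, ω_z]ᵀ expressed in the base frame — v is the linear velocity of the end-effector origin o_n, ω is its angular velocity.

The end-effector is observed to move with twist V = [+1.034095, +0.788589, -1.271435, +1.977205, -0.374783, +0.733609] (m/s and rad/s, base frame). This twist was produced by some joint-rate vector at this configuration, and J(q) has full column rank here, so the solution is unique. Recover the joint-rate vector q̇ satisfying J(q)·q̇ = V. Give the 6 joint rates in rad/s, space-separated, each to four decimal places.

o_n = [-0.2560, -0.7203, -0.3544]
J₁: ẑ×o_n = [0.7203, -0.2560, 0.0000], ω = ẑ
J2: z=[0.8746, 0.4848, 0.0000] o=[-0.0630, 0.1137, 0.0000] → [-0.1718, 0.3100, -0.6358, 0.8746, 0.4848, 0.0000]
J3: z=[-0.4836, 0.8725, 0.0698] o=[-0.0465, 0.0838, 0.4888] → [-0.6796, -0.4224, 0.5717, -0.4836, 0.8725, 0.0698]
J4: z=[-0.1402, 0.0015, -0.9901] o=[0.2566, 0.3354, 0.4463] → [-1.0465, 0.3954, 0.1487, -0.1402, 0.0015, -0.9901]
J5: z=[-0.9786, 0.1521, 0.1387] o=[0.1338, -0.0097, -0.0418] → [0.0510, -0.3600, 0.7546, -0.9786, 0.1521, 0.1387]
J6: z=[-0.9786, 0.1521, 0.1387] o=[0.1075, -0.3998, 0.2006] → [-0.0400, -0.5936, 0.3689, -0.9786, 0.1521, 0.1387]
q̇ = J⁺·V = [0.7450, 0.5940, -0.5520, -0.1940, -0.2870, -0.9020]

0.7450 0.5940 -0.5520 -0.1940 -0.2870 -0.9020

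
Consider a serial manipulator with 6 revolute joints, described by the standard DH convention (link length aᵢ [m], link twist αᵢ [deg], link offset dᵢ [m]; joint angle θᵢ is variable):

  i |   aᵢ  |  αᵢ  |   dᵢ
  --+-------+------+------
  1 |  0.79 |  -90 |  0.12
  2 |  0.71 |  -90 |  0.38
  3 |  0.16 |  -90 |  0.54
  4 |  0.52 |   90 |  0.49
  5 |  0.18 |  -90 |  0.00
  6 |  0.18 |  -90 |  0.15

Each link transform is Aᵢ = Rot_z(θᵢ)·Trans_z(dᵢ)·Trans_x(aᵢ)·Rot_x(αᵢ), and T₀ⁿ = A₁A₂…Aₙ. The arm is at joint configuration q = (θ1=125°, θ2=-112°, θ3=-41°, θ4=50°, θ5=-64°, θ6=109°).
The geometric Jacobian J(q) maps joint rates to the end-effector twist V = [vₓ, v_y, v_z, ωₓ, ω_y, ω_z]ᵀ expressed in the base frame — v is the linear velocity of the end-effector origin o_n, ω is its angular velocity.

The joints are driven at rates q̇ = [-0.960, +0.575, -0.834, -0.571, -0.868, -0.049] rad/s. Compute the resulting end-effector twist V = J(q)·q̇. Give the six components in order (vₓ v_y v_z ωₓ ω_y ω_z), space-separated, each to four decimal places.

o_n = [-0.3952, -0.0648, 1.3473]
J₁: ẑ×o_n = [0.0648, -0.3952, 0.0000], ω = ẑ
J2: z=[-0.8192, -0.5736, 0.0000] o=[-0.4531, 0.6471, 0.1200] → [-0.7040, 1.0054, 0.6164, -0.8192, -0.5736, 0.0000]
J3: z=[-0.5318, 0.7595, 0.3746] o=[-0.6118, 0.2113, 0.7783] → [0.5356, 0.3838, -0.0177, -0.5318, 0.7595, 0.3746]
J4: z=[0.7592, 0.2316, 0.6083] o=[-0.9591, 0.5242, 1.0925] → [0.4173, 0.1496, -0.5777, 0.7592, 0.2316, 0.6083]
J5: z=[-0.6293, 0.0225, 0.7768] o=[-0.5006, 0.1319, 1.4753] → [0.1500, 0.0014, 0.1214, -0.6293, 0.0225, 0.7768]
J6: z=[0.4822, -0.7726, 0.4130] o=[-0.6104, 0.0177, 1.3897] → [0.0669, 0.1093, 0.1264, 0.4822, -0.7726, 0.4130]
V = J·q̇ = [-1.2854, 0.5455, 0.5875, 0.0616, -1.0772, -2.3143]

-1.2854 0.5455 0.5875 0.0616 -1.0772 -2.3143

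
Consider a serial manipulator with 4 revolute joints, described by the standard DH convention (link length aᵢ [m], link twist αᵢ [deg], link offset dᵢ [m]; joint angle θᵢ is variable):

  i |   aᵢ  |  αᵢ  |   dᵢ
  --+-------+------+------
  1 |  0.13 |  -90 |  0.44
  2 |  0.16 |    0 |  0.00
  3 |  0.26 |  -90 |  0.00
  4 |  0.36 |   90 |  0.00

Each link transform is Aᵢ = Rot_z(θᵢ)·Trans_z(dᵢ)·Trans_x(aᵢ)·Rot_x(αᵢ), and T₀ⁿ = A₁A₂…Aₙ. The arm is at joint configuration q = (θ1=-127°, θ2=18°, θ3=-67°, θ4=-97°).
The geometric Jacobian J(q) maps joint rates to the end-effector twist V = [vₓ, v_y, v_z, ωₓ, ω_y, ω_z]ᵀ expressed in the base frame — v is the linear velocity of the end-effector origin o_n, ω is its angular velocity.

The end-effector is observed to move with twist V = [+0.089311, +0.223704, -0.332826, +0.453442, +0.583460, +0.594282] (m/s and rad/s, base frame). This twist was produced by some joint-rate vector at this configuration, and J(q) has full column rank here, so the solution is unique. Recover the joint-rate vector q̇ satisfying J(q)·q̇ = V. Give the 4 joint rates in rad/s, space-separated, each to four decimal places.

-0.0480 0.4420 -0.4310 -0.9790

o_n = [0.0302, -0.5536, 0.5537]
J₁: ẑ×o_n = [0.5536, 0.0302, -0.0000], ω = ẑ
J2: z=[0.7986, -0.6018, 0.0000] o=[-0.0782, -0.1038, 0.4400] → [-0.0684, -0.0908, -0.2940, 0.7986, -0.6018, 0.0000]
J3: z=[0.7986, -0.6018, 0.0000] o=[-0.1698, -0.2254, 0.3906] → [-0.0982, -0.1303, -0.1418, 0.7986, -0.6018, 0.0000]
J4: z=[-0.4542, -0.6027, -0.6561] o=[-0.2725, -0.3616, 0.5868] → [-0.1060, -0.2136, 0.2697, -0.4542, -0.6027, -0.6561]
q̇ = J⁺·V = [-0.0480, 0.4420, -0.4310, -0.9790]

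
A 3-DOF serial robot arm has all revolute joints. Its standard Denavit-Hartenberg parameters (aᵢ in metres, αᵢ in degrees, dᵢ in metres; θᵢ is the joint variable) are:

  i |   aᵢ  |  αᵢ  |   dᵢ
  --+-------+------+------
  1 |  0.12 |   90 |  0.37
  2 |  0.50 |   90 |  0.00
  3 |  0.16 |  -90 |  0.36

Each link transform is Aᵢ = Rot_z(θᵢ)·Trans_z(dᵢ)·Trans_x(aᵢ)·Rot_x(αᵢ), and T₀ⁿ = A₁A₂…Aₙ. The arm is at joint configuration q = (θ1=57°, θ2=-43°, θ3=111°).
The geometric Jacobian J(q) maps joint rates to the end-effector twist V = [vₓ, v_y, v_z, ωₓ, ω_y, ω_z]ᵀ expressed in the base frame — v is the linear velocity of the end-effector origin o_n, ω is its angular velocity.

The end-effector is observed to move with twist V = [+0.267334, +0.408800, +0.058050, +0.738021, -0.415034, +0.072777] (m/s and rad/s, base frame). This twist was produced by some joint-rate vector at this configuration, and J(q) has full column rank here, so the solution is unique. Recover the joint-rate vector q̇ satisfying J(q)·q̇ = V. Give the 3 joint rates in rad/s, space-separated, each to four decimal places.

0.0150 0.8450 -0.0790

o_n = [0.2332, 0.0849, -0.1952]
J₁: ẑ×o_n = [-0.0849, 0.2332, 0.0000], ω = ẑ
J2: z=[0.8387, -0.5446, 0.0000] o=[0.0654, 0.1006, 0.3700] → [0.3078, 0.4740, 0.0782, 0.8387, -0.5446, 0.0000]
J3: z=[-0.3714, -0.5720, -0.7314] o=[0.2645, 0.4073, 0.0290] → [-0.1076, -0.0604, 0.1019, -0.3714, -0.5720, -0.7314]
q̇ = J⁺·V = [0.0150, 0.8450, -0.0790]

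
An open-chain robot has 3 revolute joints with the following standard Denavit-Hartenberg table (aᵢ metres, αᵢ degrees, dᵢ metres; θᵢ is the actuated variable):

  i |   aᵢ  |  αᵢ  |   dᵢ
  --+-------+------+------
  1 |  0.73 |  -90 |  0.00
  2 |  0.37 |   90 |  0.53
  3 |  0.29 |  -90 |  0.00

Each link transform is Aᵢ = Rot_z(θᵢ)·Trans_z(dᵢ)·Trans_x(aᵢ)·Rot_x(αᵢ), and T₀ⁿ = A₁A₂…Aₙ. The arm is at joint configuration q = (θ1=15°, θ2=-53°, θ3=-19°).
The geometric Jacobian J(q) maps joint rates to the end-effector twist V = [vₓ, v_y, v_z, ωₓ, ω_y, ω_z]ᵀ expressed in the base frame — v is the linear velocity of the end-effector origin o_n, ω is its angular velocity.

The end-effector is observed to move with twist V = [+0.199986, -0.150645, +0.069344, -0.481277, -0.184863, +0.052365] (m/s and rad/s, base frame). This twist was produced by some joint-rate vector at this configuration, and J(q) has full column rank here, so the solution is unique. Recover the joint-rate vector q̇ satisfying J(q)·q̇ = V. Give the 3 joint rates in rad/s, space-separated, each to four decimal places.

-0.3340 -0.0540 0.6420

o_n = [0.9669, 0.7100, 0.5145]
J₁: ẑ×o_n = [-0.7100, 0.9669, 0.0000], ω = ẑ
J2: z=[-0.2588, 0.9659, 0.0000] o=[0.7051, 0.1889, 0.0000] → [0.4970, 0.1332, -0.3877, -0.2588, 0.9659, 0.0000]
J3: z=[-0.7714, -0.2067, 0.6018] o=[0.7830, 0.7585, 0.2955] → [-0.0161, 0.2796, 0.0754, -0.7714, -0.2067, 0.6018]
q̇ = J⁺·V = [-0.3340, -0.0540, 0.6420]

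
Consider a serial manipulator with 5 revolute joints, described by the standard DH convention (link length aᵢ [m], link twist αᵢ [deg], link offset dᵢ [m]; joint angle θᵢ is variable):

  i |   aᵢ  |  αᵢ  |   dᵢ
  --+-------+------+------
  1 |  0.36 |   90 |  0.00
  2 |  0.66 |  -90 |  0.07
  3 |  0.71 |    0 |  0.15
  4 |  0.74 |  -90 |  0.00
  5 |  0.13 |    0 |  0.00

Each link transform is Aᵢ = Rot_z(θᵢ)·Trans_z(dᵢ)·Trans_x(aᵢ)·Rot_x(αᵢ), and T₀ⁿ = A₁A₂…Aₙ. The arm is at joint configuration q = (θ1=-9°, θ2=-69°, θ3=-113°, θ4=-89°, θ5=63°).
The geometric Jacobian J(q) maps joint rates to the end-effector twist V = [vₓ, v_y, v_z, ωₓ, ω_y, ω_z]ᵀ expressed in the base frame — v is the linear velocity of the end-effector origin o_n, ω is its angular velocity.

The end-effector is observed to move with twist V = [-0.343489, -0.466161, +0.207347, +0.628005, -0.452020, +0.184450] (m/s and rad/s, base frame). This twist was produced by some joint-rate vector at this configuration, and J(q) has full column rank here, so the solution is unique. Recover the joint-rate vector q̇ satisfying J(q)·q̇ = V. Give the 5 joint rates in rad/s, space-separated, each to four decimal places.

o_n = [0.1939, -0.4602, 0.3467]
J₁: ẑ×o_n = [0.4602, 0.1939, -0.0000], ω = ẑ
J2: z=[-0.1564, -0.9877, 0.0000] o=[0.3556, -0.0563, 0.0000] → [-0.3424, 0.0542, -0.0965, -0.1564, -0.9877, 0.0000]
J3: z=[0.9221, -0.1460, 0.3584] o=[0.5782, -0.1625, -0.6162] → [-0.0339, -1.0256, -0.3307, 0.9221, -0.1460, 0.3584]
J4: z=[0.9221, -0.1460, 0.3584] o=[0.5161, -0.8143, -0.3034] → [-0.2218, -0.7149, 0.2794, 0.9221, -0.1460, 0.3584]
J5: z=[-0.2776, -0.8948, 0.3497] o=[0.3166, -0.5021, 0.3371] → [-0.0232, -0.0403, -0.1214, -0.2776, -0.8948, 0.3497]
q̇ = J⁺·V = [-0.0190, 0.4910, -0.0580, 0.7760, -0.1540]

-0.0190 0.4910 -0.0580 0.7760 -0.1540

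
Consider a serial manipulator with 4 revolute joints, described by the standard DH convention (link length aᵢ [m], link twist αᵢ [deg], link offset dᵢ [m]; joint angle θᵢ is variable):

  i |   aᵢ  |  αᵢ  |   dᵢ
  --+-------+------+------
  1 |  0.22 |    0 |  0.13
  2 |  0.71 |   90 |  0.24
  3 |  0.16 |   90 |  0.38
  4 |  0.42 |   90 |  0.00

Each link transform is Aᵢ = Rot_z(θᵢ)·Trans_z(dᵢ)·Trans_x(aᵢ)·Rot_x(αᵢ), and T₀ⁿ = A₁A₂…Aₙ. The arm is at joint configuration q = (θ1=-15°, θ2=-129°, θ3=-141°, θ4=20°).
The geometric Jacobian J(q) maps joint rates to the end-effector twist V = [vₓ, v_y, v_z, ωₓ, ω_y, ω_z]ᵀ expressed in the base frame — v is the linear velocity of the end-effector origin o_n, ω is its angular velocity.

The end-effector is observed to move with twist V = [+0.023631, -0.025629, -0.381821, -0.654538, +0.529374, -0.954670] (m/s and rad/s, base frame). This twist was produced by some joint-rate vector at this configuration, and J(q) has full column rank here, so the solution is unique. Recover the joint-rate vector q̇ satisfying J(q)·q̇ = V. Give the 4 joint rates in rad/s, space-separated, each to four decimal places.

-0.6410 -0.0440 0.8130 -0.3470

o_n = [-0.3210, 0.2027, 0.0209]
J₁: ẑ×o_n = [-0.2027, -0.3210, 0.0000], ω = ẑ
J2: z=[0.0000, 0.0000, 1.0000] o=[0.2125, -0.0569, 0.1300] → [-0.2597, -0.5335, 0.0000, 0.0000, 0.0000, 1.0000]
J3: z=[-0.5878, 0.8090, 0.0000] o=[-0.3619, -0.4743, 0.3700] → [-0.2824, -0.2052, -0.4311, -0.5878, 0.8090, 0.0000]
J4: z=[0.5091, 0.3699, 0.7771] o=[-0.4847, -0.0938, 0.2693] → [-0.3223, 0.2537, 0.0904, 0.5091, 0.3699, 0.7771]
q̇ = J⁺·V = [-0.6410, -0.0440, 0.8130, -0.3470]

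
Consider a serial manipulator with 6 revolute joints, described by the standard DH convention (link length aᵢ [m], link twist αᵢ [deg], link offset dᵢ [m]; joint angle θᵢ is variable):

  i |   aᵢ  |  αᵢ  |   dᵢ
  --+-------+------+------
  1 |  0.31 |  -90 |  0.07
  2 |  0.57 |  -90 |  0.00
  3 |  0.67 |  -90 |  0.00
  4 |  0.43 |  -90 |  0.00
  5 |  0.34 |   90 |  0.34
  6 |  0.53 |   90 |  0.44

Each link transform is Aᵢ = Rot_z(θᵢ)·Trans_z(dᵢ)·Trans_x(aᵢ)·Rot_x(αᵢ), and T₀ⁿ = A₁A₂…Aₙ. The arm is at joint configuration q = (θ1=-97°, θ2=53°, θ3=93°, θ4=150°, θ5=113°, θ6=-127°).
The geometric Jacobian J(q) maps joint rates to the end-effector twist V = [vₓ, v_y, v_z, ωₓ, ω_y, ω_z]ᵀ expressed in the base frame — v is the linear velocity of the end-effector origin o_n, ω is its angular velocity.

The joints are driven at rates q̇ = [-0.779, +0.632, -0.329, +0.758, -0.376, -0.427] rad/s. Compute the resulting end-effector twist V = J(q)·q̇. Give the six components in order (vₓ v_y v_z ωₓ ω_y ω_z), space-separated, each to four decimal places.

-0.1603 0.8462 -0.6435 0.1768 0.1865 0.2564

o_n = [-0.1464, -1.1466, -0.2458]
J₁: ẑ×o_n = [1.1466, -0.1464, 0.0000], ω = ẑ
J2: z=[0.9925, -0.1219, 0.0000] o=[-0.0378, -0.3077, 0.0700] → [0.0385, 0.3134, -0.8459, 0.9925, -0.1219, 0.0000]
J3: z=[0.0973, 0.7927, -0.6018] o=[-0.0796, -0.6482, -0.3852] → [-0.1894, 0.0267, 0.0045, 0.0973, 0.7927, -0.6018]
J4: z=[0.1252, 0.5901, 0.7975] o=[-0.7411, -0.5457, -0.3572] → [0.5450, 0.4603, -0.4262, 0.1252, 0.5901, 0.7975]
J5: z=[0.5780, 0.6100, -0.5421] o=[-0.3944, -0.7731, -0.2434] → [-0.2039, -0.1330, -0.3671, 0.5780, 0.6100, -0.5421]
J6: z=[0.6934, -0.7174, -0.0680] o=[-0.3442, -0.6801, -0.7125] → [-0.3665, -0.3370, -0.1816, 0.6934, -0.7174, -0.0680]
V = J·q̇ = [-0.1603, 0.8462, -0.6435, 0.1768, 0.1865, 0.2564]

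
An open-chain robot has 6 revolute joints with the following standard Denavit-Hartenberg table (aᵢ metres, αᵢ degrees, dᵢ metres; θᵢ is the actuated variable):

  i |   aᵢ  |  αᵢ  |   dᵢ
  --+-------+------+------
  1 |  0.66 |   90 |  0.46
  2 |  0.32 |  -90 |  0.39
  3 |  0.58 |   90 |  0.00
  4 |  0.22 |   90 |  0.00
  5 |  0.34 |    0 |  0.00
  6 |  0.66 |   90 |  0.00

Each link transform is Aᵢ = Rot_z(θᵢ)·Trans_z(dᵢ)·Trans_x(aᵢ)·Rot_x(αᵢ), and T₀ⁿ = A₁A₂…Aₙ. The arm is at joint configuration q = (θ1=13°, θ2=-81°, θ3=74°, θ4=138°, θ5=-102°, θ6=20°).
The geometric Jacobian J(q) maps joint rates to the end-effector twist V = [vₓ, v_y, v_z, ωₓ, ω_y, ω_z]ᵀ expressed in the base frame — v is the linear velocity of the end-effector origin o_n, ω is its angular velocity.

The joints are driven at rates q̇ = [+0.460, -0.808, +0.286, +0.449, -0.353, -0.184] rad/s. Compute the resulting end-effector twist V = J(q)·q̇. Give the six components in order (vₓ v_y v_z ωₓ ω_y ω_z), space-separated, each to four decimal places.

o_n = [0.6594, 0.4263, 0.9963]
J₁: ẑ×o_n = [-0.4263, 0.6594, 0.0000], ω = ẑ
J2: z=[0.2250, -0.9744, 0.0000] o=[0.6431, 0.1485, 0.4600] → [-0.5226, -0.1207, 0.0784, 0.2250, -0.9744, 0.0000]
J3: z=[0.9624, 0.2222, 0.1564] o=[0.7796, -0.2203, 0.1439] → [0.0882, -0.8391, 0.6490, 0.9624, 0.2222, 0.1564]
J4: z=[0.2085, -0.2347, -0.9494] o=[0.6785, 0.3286, -0.0140] → [-0.1444, -0.1925, 0.0159, 0.2085, -0.2347, -0.9494]
J5: z=[0.5986, 0.7983, -0.0659] o=[0.8487, 0.2066, 0.0536] → [0.7671, -0.5519, 0.2826, 0.5986, 0.7983, -0.0659]
J6: z=[0.5986, 0.7983, -0.0659] o=[0.7247, 0.3239, 0.3476] → [0.5246, -0.3840, 0.1134, 0.5986, 0.7983, -0.0659]
V = J·q̇ = [-0.1808, 0.3399, 0.0087, -0.1343, 0.3167, 0.1138]

-0.1808 0.3399 0.0087 -0.1343 0.3167 0.1138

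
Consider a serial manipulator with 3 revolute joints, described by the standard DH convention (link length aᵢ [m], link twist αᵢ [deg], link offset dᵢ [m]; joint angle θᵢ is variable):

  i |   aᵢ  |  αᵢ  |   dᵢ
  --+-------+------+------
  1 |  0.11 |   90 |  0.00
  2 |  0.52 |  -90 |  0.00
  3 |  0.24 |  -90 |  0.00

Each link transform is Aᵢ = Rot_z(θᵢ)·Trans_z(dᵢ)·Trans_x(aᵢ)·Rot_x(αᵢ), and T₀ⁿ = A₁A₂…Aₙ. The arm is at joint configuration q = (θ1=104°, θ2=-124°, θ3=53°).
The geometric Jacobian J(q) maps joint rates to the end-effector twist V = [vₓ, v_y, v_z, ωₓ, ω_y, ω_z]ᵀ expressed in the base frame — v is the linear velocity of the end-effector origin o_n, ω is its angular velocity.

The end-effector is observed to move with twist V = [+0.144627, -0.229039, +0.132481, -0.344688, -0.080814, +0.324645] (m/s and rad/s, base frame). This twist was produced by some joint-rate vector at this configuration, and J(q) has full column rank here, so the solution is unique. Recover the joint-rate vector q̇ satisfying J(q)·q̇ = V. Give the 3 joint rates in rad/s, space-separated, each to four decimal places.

o_n = [-0.1227, -0.3001, -0.5508]
J₁: ẑ×o_n = [0.3001, -0.1227, 0.0000], ω = ẑ
J2: z=[0.9703, 0.2419, 0.0000] o=[-0.0266, 0.1067, 0.0000] → [-0.1333, 0.5345, -0.3715, 0.9703, 0.2419, 0.0000]
J3: z=[-0.2006, 0.8044, -0.5592] o=[0.0437, -0.1754, -0.4311] → [-0.1661, 0.0691, 0.1589, -0.2006, 0.8044, -0.5592]
q̇ = J⁺·V = [0.3280, -0.3540, 0.0060]

0.3280 -0.3540 0.0060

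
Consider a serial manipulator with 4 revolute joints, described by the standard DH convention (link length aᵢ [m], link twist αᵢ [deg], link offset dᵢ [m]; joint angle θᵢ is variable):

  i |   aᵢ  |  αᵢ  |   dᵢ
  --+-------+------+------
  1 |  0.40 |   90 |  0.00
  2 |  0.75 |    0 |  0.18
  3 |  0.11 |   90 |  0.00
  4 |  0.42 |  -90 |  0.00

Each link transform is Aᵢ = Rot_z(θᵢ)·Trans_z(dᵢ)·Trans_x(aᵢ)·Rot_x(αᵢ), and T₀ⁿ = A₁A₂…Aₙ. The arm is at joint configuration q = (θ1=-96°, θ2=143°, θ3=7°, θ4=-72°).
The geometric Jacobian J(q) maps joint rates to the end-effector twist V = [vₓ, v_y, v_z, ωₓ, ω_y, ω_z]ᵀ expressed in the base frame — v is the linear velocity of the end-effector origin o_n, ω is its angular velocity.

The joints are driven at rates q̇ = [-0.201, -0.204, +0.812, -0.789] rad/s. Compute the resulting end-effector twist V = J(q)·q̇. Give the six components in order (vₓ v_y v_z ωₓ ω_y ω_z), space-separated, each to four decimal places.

0.1480 -0.3536 -0.1616 -0.5634 0.4559 -0.8843

o_n = [0.2607, 0.3815, 0.5713]
J₁: ẑ×o_n = [-0.3815, 0.2607, 0.0000], ω = ẑ
J2: z=[-0.9945, 0.1045, 0.0000] o=[-0.0418, -0.3978, 0.0000] → [0.0597, 0.5681, -0.8066, -0.9945, 0.1045, 0.0000]
J3: z=[-0.9945, 0.1045, 0.0000] o=[-0.1582, 0.2167, 0.4514] → [0.0125, 0.1192, -0.2077, -0.9945, 0.1045, 0.0000]
J4: z=[-0.0523, -0.4973, 0.8660] o=[-0.1483, 0.3114, 0.5064] → [-0.0929, 0.3576, 0.1997, -0.0523, -0.4973, 0.8660]
V = J·q̇ = [0.1480, -0.3536, -0.1616, -0.5634, 0.4559, -0.8843]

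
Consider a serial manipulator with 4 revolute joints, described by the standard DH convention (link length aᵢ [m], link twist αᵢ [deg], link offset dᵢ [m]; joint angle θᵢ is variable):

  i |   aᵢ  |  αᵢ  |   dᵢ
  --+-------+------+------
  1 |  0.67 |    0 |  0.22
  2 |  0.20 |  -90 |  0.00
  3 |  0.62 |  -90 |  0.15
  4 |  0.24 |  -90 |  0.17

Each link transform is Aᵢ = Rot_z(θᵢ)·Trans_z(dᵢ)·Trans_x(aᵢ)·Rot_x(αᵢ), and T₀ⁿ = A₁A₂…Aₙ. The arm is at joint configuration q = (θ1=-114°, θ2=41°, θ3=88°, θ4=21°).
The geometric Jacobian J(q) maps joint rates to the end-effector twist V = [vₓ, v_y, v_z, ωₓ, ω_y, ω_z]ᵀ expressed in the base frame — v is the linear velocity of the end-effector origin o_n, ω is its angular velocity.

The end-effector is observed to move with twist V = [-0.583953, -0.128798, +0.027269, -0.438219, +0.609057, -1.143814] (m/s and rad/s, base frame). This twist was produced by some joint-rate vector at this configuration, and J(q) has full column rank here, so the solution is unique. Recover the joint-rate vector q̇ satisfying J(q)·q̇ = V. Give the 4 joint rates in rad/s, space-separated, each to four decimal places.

-0.7320 -0.3870 -0.2410 0.7110

o_n = [-0.1939, -0.6503, -0.6295]
J₁: ẑ×o_n = [0.6503, -0.1939, 0.0000], ω = ẑ
J2: z=[0.0000, 0.0000, 1.0000] o=[-0.2725, -0.6121, 0.2200] → [0.0382, 0.0786, -0.0000, 0.0000, 0.0000, 1.0000]
J3: z=[0.9563, 0.2924, 0.0000] o=[-0.2140, -0.8033, 0.2200] → [-0.2484, 0.8124, 0.1404, 0.9563, 0.2924, 0.0000]
J4: z=[-0.2922, 0.9557, -0.0349] o=[-0.0643, -0.7802, -0.3996] → [-0.2151, -0.0626, 0.0860, -0.2922, 0.9557, -0.0349]
q̇ = J⁺·V = [-0.7320, -0.3870, -0.2410, 0.7110]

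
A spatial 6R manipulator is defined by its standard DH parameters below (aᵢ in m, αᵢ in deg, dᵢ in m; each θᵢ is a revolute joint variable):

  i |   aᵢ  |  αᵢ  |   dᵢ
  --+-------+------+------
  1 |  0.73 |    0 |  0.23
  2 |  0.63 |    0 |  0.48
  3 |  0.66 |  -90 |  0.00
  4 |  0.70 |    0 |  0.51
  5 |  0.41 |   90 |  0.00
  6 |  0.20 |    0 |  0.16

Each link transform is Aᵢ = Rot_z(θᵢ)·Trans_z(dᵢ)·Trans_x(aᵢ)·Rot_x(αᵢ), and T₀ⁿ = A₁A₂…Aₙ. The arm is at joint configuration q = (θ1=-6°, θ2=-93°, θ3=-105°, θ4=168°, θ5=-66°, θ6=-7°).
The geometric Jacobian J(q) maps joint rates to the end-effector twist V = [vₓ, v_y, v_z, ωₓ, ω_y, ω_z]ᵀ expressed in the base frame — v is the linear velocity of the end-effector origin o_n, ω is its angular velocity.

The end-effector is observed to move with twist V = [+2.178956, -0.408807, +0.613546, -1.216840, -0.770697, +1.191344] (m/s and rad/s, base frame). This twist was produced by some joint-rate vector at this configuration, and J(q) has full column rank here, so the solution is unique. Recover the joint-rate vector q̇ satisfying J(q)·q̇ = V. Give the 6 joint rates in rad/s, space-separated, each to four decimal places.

0.6920 0.5440 0.1250 0.9770 0.2220 0.8160

o_n = [0.4251, -1.1400, -0.0640]
J₁: ẑ×o_n = [1.1400, 0.4251, -0.0000], ω = ẑ
J2: z=[0.0000, 0.0000, 1.0000] o=[0.7260, -0.0763, 0.2300] → [1.0637, -0.3009, 0.0000, 0.0000, 0.0000, 1.0000]
J3: z=[0.0000, 0.0000, 1.0000] o=[0.6274, -0.6985, 0.7100] → [0.4415, -0.2023, 0.0000, 0.0000, 0.0000, 1.0000]
J4: z=[-0.4067, -0.9135, 0.0000] o=[0.0245, -0.4301, 0.7100] → [0.7071, -0.3148, 0.6547, -0.4067, -0.9135, 0.0000]
J5: z=[-0.4067, -0.9135, 0.0000] o=[0.4426, -1.1745, 0.5645] → [0.5741, -0.2556, -0.0300, -0.4067, -0.9135, 0.0000]
J6: z=[-0.8936, 0.3978, -0.2079] o=[0.5205, -1.2092, 0.1634] → [-0.0761, -0.1834, -0.0238, -0.8936, 0.3978, -0.2079]
q̇ = J⁺·V = [0.6920, 0.5440, 0.1250, 0.9770, 0.2220, 0.8160]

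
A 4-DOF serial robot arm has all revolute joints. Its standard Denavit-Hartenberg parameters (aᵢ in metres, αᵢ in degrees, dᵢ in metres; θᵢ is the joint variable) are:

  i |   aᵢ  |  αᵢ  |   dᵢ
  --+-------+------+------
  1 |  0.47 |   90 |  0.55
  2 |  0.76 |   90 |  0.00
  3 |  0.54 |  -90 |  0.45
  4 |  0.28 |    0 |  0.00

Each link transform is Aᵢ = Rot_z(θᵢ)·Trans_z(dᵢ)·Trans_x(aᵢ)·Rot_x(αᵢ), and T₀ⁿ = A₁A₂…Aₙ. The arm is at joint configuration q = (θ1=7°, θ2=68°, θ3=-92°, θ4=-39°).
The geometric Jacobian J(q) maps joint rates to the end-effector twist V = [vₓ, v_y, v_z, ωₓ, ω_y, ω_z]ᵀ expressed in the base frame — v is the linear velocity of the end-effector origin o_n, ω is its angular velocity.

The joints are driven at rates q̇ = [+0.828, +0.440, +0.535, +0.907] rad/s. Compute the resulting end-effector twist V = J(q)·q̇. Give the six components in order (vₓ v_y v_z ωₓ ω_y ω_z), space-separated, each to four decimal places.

-1.0049 1.1575 0.8207 0.8791 -0.3035 1.4680

o_n = [1.2233, 0.9130, 0.9956]
J₁: ẑ×o_n = [-0.9130, 1.2233, 0.0000], ω = ẑ
J2: z=[0.1219, -0.9925, 0.0000] o=[0.4665, 0.0573, 0.5500] → [-0.4422, -0.0543, 0.8554, 0.1219, -0.9925, 0.0000]
J3: z=[0.9203, 0.1130, -0.3746] o=[0.7491, 0.0920, 1.2547] → [0.2783, 0.0608, 0.7020, 0.9203, 0.1130, -0.3746]
J4: z=[0.3673, 0.0803, 0.9266] o=[1.0904, 0.6776, 1.0686] → [-0.2240, 0.1499, 0.0758, 0.3673, 0.0803, 0.9266]
V = J·q̇ = [-1.0049, 1.1575, 0.8207, 0.8791, -0.3035, 1.4680]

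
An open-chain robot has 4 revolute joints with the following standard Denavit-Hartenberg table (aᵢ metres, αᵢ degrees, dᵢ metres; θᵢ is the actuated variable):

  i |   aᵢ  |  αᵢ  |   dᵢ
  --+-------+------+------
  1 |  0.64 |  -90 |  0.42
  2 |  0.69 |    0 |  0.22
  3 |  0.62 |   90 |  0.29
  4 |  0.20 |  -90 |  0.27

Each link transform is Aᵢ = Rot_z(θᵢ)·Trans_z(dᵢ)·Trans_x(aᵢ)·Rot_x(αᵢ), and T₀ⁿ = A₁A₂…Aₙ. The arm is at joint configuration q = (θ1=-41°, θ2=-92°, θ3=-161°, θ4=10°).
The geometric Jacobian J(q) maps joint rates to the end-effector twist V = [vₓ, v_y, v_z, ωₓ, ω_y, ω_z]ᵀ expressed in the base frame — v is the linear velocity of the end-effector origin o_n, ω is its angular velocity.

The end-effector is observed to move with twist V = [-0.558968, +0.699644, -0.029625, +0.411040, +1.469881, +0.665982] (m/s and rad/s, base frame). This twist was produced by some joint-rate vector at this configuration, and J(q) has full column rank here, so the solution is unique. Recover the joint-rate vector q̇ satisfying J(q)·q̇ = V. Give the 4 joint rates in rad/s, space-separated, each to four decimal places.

o_n = [0.8368, -0.0057, 0.2494]
J₁: ẑ×o_n = [0.0057, 0.8368, -0.0000], ω = ẑ
J2: z=[0.6561, 0.7547, 0.0000] o=[0.4830, -0.4199, 0.4200] → [-0.1288, 0.1119, 0.0047, 0.6561, 0.7547, 0.0000]
J3: z=[0.6561, 0.7547, 0.0000] o=[0.6092, -0.2380, 1.1096] → [-0.6492, 0.5643, -0.0193, 0.6561, 0.7547, 0.0000]
J4: z=[0.7217, -0.6274, -0.2924] o=[0.6626, 0.0997, 0.5167] → [0.1369, 0.1420, 0.0332, 0.7217, -0.6274, -0.2924]
q̇ = J⁺·V = [0.4660, 0.8210, 0.5580, -0.6840]

0.4660 0.8210 0.5580 -0.6840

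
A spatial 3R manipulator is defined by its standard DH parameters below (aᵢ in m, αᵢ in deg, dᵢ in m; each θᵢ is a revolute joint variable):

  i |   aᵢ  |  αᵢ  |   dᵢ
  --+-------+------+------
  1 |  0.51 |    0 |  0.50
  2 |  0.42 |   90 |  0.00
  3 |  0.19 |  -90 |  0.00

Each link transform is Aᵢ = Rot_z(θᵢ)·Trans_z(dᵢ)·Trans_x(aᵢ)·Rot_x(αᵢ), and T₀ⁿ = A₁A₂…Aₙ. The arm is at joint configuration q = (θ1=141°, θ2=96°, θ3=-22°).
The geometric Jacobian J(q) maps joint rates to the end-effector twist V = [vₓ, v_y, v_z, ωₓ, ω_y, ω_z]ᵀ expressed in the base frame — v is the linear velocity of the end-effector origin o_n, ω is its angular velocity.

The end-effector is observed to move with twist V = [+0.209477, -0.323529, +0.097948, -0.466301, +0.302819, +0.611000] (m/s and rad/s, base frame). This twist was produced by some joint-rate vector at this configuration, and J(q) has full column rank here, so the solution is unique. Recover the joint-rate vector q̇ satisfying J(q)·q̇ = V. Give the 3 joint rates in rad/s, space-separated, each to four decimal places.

0.2320 0.3790 0.5560

o_n = [-0.7210, -0.1790, 0.4288]
J₁: ẑ×o_n = [0.1790, -0.7210, 0.0000], ω = ẑ
J2: z=[0.0000, 0.0000, 1.0000] o=[-0.3963, 0.3210, 0.5000] → [0.5000, -0.3247, 0.0000, 0.0000, 0.0000, 1.0000]
J3: z=[-0.8387, 0.5446, 0.0000] o=[-0.6251, -0.0313, 0.5000] → [-0.0388, -0.0597, 0.1762, -0.8387, 0.5446, 0.0000]
q̇ = J⁺·V = [0.2320, 0.3790, 0.5560]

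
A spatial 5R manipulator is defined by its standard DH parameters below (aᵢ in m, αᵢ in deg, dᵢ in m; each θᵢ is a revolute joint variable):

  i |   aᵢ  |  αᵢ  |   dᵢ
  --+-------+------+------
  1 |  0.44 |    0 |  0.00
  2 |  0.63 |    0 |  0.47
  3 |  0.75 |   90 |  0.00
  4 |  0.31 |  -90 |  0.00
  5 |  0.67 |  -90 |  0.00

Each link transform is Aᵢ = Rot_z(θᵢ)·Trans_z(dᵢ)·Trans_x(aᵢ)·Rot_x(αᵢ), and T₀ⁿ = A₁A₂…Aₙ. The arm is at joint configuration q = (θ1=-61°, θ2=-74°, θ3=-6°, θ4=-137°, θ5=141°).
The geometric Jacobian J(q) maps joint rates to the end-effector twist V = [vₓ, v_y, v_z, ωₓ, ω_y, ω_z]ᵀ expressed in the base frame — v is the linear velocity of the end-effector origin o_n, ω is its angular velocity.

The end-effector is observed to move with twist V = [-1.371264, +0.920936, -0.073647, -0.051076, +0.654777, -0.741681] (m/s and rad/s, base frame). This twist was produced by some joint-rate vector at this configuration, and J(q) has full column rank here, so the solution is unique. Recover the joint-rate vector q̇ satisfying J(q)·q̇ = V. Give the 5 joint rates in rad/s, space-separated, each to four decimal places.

-0.3850 -0.8950 0.1390 0.5410 -0.5460

o_n = [-0.6694, -1.7269, 0.6137]
J₁: ẑ×o_n = [1.7269, -0.6694, 0.0000], ω = ẑ
J2: z=[0.0000, 0.0000, 1.0000] o=[0.2133, -0.3848, 0.0000] → [1.3421, -0.8827, 0.0000, 0.0000, 0.0000, 1.0000]
J3: z=[0.0000, 0.0000, 1.0000] o=[-0.2322, -0.8303, 0.4700] → [0.8966, -0.4373, 0.0000, 0.0000, 0.0000, 1.0000]
J4: z=[-0.6293, 0.7771, 0.0000] o=[-0.8150, -1.3023, 0.4700] → [0.1117, 0.0904, 0.1541, -0.6293, 0.7771, 0.0000]
J5: z=[-0.5300, -0.4292, -0.7314] o=[-0.6388, -1.1596, 0.2586] → [-0.5673, 0.2106, 0.2876, -0.5300, -0.4292, -0.7314]
q̇ = J⁺·V = [-0.3850, -0.8950, 0.1390, 0.5410, -0.5460]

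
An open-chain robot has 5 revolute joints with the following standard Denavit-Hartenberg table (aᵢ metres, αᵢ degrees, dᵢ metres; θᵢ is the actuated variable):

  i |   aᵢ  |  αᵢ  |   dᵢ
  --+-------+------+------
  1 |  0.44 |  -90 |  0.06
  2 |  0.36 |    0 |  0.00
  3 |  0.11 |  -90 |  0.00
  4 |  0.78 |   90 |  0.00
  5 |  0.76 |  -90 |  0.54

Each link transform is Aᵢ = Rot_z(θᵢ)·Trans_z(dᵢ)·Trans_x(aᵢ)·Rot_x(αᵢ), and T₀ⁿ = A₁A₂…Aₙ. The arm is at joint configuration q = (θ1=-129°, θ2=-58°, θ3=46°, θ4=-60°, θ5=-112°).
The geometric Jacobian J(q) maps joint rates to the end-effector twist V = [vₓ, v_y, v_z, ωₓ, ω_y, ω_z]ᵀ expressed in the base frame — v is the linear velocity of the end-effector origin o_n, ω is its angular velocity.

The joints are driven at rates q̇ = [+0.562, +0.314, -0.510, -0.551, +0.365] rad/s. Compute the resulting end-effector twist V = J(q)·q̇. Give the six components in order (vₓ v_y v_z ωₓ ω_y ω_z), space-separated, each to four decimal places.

o_n = [0.3061, -0.7326, 1.0317]
J₁: ẑ×o_n = [0.7326, 0.3061, -0.0000], ω = ẑ
J2: z=[0.7771, -0.6293, 0.0000] o=[-0.2769, -0.3419, 0.0600] → [-0.6115, -0.7551, 0.0633, 0.7771, -0.6293, 0.0000]
J3: z=[0.7771, -0.6293, 0.0000] o=[-0.3970, -0.4902, 0.3653] → [-0.4194, -0.5179, 0.2541, 0.7771, -0.6293, 0.0000]
J4: z=[-0.1308, -0.1616, -0.9781] o=[-0.4647, -0.5738, 0.3882] → [-0.2593, -0.6698, 0.1453, -0.1308, -0.1616, -0.9781]
J5: z=[0.9217, 0.3437, -0.1801] o=[-0.1798, -1.2954, 0.4693] → [0.2946, -0.6059, 0.3517, 0.9217, 0.3437, -0.1801]
V = J·q̇ = [0.6840, 0.3470, -0.0614, 0.2562, 0.3378, 1.0352]

0.6840 0.3470 -0.0614 0.2562 0.3378 1.0352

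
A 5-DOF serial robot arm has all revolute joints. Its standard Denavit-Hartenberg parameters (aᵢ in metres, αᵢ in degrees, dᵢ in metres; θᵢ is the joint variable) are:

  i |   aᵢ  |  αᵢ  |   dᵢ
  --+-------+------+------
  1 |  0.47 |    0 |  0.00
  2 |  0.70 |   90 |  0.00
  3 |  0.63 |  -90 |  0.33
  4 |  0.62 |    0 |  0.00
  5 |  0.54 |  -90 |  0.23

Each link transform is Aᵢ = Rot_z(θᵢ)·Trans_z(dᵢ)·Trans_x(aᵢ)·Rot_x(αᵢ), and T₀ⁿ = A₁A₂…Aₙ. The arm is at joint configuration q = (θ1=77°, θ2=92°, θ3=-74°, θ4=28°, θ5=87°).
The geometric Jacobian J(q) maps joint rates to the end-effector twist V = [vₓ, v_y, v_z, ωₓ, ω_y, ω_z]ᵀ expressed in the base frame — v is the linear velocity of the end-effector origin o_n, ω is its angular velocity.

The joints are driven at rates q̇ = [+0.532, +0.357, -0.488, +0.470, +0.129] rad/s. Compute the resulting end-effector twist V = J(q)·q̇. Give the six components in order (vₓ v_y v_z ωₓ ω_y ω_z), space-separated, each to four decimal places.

0.4489 -1.2723 0.1777 -0.6583 -0.3692 1.0541

o_n = [-1.1412, 0.2414, -0.8490]
J₁: ẑ×o_n = [-0.2414, -1.1412, 0.0000], ω = ẑ
J2: z=[0.0000, 0.0000, 1.0000] o=[0.1057, 0.4580, 0.0000] → [0.2165, -1.2470, 0.0000, 0.0000, 0.0000, 1.0000]
J3: z=[0.1908, 0.9816, 0.0000] o=[-0.5814, 0.5915, 0.0000] → [-0.8334, 0.1620, 0.4827, 0.1908, 0.9816, 0.0000]
J4: z=[-0.9436, 0.1834, 0.2756] o=[-0.6889, 0.9486, -0.6056] → [0.1503, -0.3544, 0.7502, -0.9436, 0.1834, 0.2756]
J5: z=[-0.9436, 0.1834, 0.2756] o=[-0.8926, 0.6917, -1.1318] → [0.1760, 0.1983, 0.4704, -0.9436, 0.1834, 0.2756]
V = J·q̇ = [0.4489, -1.2723, 0.1777, -0.6583, -0.3692, 1.0541]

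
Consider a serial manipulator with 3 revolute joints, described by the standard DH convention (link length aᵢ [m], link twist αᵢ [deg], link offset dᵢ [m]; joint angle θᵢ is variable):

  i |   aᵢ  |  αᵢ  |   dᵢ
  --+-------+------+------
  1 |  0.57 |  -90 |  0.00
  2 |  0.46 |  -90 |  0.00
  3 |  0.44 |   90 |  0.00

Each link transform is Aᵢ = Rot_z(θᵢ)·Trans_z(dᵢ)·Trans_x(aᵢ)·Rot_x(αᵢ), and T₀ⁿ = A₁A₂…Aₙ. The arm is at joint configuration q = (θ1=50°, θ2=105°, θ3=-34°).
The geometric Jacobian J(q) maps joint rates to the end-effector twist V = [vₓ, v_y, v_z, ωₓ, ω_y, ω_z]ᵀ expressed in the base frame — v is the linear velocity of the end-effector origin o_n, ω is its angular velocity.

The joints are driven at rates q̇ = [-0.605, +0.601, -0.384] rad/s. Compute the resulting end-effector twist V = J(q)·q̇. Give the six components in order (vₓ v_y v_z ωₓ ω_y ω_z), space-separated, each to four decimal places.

o_n = [0.0407, 0.4313, -0.7967]
J₁: ẑ×o_n = [-0.4313, 0.0407, 0.0000], ω = ẑ
J2: z=[-0.7660, 0.6428, 0.0000] o=[0.3664, 0.4366, 0.0000] → [-0.5121, -0.6103, 0.2135, -0.7660, 0.6428, 0.0000]
J3: z=[-0.6209, -0.7399, 0.2588] o=[0.2899, 0.3454, -0.4443] → [0.2385, -0.2833, -0.2377, -0.6209, -0.7399, 0.2588]
V = J·q̇ = [-0.1384, -0.2826, 0.2196, -0.2220, 0.6705, -0.7044]

-0.1384 -0.2826 0.2196 -0.2220 0.6705 -0.7044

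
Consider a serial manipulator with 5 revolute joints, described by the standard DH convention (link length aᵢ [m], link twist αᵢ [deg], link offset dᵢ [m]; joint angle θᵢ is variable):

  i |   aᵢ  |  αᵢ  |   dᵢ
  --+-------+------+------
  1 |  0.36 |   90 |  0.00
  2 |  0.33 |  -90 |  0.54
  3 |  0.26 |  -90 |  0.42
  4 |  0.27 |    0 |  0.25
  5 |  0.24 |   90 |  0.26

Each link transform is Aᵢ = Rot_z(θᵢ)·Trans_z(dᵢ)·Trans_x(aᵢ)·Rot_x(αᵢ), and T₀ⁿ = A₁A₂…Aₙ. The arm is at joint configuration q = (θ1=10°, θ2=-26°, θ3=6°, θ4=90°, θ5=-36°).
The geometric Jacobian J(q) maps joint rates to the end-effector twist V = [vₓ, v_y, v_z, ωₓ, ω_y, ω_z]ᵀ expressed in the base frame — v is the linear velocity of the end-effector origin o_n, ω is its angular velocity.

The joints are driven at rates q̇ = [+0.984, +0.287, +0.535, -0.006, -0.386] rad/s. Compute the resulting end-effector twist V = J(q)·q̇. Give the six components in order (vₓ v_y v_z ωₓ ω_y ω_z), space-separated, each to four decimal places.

o_n = [0.9318, 0.1736, -0.3358]
J₁: ẑ×o_n = [-0.1736, 0.9318, 0.0000], ω = ẑ
J2: z=[0.1736, -0.9848, 0.0000] o=[0.3545, 0.0625, 0.0000] → [0.3307, 0.0583, 0.5878, 0.1736, -0.9848, 0.0000]
J3: z=[0.4317, 0.0761, 0.8988] o=[0.7404, -0.4178, -0.1447] → [-0.5461, 0.2546, 0.2407, 0.4317, 0.0761, 0.8988]
J4: z=[-0.2652, 0.9631, 0.0458] o=[1.1459, -0.3187, 0.1195] → [-0.4611, -0.1306, 0.0756, -0.2652, 0.9631, 0.0458]
J5: z=[-0.2652, 0.9631, 0.0458] o=[0.9630, -0.0985, -0.1117] → [-0.2283, -0.0609, -0.0421, -0.2652, 0.9631, 0.0458]
V = J·q̇ = [-0.2771, 1.0942, 0.3133, 0.3848, -0.6194, 1.4469]

-0.2771 1.0942 0.3133 0.3848 -0.6194 1.4469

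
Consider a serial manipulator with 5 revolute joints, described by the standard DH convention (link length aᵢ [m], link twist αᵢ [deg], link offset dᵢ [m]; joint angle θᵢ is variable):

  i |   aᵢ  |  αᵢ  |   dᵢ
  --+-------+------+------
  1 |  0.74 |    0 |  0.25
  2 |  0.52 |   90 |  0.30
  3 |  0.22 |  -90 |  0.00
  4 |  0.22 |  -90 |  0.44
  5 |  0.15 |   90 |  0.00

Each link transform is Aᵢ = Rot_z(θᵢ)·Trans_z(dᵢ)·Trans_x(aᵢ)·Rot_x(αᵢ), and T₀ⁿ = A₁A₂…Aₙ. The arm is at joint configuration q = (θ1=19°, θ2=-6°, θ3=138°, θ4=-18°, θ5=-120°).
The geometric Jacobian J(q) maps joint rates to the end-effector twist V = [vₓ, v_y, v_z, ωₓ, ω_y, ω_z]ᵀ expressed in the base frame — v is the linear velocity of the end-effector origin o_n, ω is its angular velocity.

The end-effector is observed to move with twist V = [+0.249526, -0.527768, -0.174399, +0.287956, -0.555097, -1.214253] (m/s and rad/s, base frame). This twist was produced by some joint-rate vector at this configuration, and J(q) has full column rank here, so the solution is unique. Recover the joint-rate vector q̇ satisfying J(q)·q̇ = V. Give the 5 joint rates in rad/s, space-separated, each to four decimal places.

o_n = [0.5857, 0.1686, 0.3660]
J₁: ẑ×o_n = [-0.1686, 0.5857, 0.0000], ω = ẑ
J2: z=[0.0000, 0.0000, 1.0000] o=[0.6997, 0.2409, 0.2500] → [0.0723, -0.1140, 0.0000, 0.0000, 0.0000, 1.0000]
J3: z=[0.2250, -0.9744, 0.0000] o=[1.2064, 0.3579, 0.5500] → [0.1793, 0.0414, -0.6473, 0.2250, -0.9744, 0.0000]
J4: z=[-0.6520, -0.1505, -0.7431] o=[1.0471, 0.3211, 0.6972] → [-0.0635, 0.1269, 0.0300, -0.6520, -0.1505, -0.7431]
J5: z=[-0.4377, 0.8750, 0.2068] o=[0.6240, 0.1537, 0.5102] → [-0.1293, -0.0711, 0.0269, -0.4377, 0.8750, 0.2068]
q̇ = J⁺·V = [-0.9860, -0.2280, 0.2490, -0.1040, -0.3750]

-0.9860 -0.2280 0.2490 -0.1040 -0.3750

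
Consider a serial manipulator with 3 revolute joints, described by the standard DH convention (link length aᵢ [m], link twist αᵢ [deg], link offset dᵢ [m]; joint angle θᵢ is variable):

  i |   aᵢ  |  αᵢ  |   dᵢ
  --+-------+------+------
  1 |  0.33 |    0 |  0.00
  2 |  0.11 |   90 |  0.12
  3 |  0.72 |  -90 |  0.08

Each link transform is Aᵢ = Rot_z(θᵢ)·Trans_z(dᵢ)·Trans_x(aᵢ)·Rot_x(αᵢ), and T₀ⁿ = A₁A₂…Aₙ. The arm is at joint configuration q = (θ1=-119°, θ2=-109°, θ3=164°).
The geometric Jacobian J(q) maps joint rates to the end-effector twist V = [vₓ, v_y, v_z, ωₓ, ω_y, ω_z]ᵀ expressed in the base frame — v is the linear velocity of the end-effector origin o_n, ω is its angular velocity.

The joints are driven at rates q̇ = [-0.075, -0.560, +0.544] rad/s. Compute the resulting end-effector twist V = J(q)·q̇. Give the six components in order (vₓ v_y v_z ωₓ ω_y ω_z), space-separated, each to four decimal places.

o_n = [0.2890, -0.6677, 0.3185]
J₁: ẑ×o_n = [0.6677, 0.2890, -0.0000], ω = ẑ
J2: z=[0.0000, 0.0000, 1.0000] o=[-0.1600, -0.2886, 0.0000] → [0.3791, 0.4490, -0.0000, 0.0000, 0.0000, 1.0000]
J3: z=[0.7431, 0.6691, 0.0000] o=[-0.2336, -0.2069, 0.1200] → [0.1328, -0.1475, -0.6921, 0.7431, 0.6691, 0.0000]
V = J·q̇ = [-0.1901, -0.3533, -0.3765, 0.4043, 0.3640, -0.6350]

-0.1901 -0.3533 -0.3765 0.4043 0.3640 -0.6350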